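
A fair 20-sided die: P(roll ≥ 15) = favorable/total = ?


Favorable outcomes (roll ≥ 15): 6
Total outcomes = 20
P = 6/20 = 0.3000

P = 0.3000


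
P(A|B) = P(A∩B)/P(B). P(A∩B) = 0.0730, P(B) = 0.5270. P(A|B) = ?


P(A|B) = 0.0730/0.5270 = 0.1385

P(A|B) = 0.1385


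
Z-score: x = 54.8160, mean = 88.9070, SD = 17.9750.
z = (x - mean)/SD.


z = (54.8160 - 88.9070)/17.9750
= -34.0910/17.9750
= -1.8966

z = -1.8966


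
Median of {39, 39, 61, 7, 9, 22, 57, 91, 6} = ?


Sorted: 6, 7, 9, 22, 39, 39, 57, 61, 91
n = 9 (odd)
Middle value = 39

Median = 39


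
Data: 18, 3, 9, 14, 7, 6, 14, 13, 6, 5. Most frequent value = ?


Frequencies: 3:1, 5:1, 6:2, 7:1, 9:1, 13:1, 14:2, 18:1
Max frequency = 2
Mode = 6, 14

Mode = 6, 14


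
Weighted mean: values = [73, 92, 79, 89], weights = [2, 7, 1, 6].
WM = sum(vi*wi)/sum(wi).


Numerator = 73*2 + 92*7 + 79*1 + 89*6 = 1403
Denominator = 2 + 7 + 1 + 6 = 16
WM = 1403/16 = 87.6875

WM = 87.6875


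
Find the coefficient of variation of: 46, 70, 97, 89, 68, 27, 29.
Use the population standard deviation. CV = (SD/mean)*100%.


Mean = 60.8571
SD = 25.6762
CV = (25.6762/60.8571)*100 = 42.1909%

CV = 42.1909%


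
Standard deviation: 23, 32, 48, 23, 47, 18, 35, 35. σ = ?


Mean = 32.6250
Variance = 106.7344
SD = sqrt(106.7344) = 10.3312

SD = 10.3312


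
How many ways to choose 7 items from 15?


C(15,7) = 15!/(7! × 8!)
= 1307674368000/(5040 × 40320)
= 6435

C(15,7) = 6435


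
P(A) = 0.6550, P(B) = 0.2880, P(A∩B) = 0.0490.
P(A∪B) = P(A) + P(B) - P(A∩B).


P(A∪B) = 0.6550 + 0.2880 - 0.0490
= 0.9430 - 0.0490
= 0.8940

P(A∪B) = 0.8940


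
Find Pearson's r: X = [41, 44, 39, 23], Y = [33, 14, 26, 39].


Mean X = 36.7500, Mean Y = 28.0000
SD X = 8.135570, SD Y = 9.300538
Cov = -59.000000
r = -59.000000/(8.135570*9.300538) = -0.7798

r = -0.7798


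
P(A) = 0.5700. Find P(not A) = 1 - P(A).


P(not A) = 1 - 0.5700 = 0.4300

P(not A) = 0.4300


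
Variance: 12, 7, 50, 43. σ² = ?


Mean = 28.0000
Squared deviations: 256.0000, 441.0000, 484.0000, 225.0000
Sum = 1406.0000
Variance = 1406.0000/4 = 351.5000

Variance = 351.5000


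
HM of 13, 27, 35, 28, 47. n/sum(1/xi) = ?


Sum of reciprocals = 1/13 + 1/27 + 1/35 + 1/28 + 1/47 = 0.199522
HM = 5/0.199522 = 25.0598

HM = 25.0598


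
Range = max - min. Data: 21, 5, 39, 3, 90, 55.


Max = 90, Min = 3
Range = 90 - 3 = 87

Range = 87


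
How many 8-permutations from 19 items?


P(19,8) = 19!/11!
= 121645100408832000/39916800
= 3047466240

P(19,8) = 3047466240


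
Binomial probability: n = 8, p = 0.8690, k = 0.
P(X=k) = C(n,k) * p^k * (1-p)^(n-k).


C(8,0) = 1
p^0 = 1.000000
(1-p)^8 = 8.673020e-08
P = 1 * 1.000000 * 8.673020e-08 = 8.6730e-08

P(X=0) = 8.6730e-08


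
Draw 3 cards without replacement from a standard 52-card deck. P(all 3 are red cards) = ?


P(all red cards) = (26/52) × (25/51) × (24/50)
= 0.1176

P = 0.1176


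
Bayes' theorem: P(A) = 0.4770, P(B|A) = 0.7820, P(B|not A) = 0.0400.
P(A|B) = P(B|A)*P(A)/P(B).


P(B) = P(B|A)*P(A) + P(B|A')*P(A')
= 0.7820*0.4770 + 0.0400*0.5230
= 0.373014 + 0.020920 = 0.393934
P(A|B) = 0.373014/0.393934 = 0.9469

P(A|B) = 0.9469


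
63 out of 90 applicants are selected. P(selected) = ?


P = 63/90 = 0.7000

P = 0.7000


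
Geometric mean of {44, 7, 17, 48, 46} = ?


Product = 44 × 7 × 17 × 48 × 46 = 11561088
GM = 11561088^(1/5) = 25.8583

GM = 25.8583


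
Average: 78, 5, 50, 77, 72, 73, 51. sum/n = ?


Sum = 78 + 5 + 50 + 77 + 72 + 73 + 51 = 406
n = 7
Mean = 406/7 = 58.0000

Mean = 58.0000


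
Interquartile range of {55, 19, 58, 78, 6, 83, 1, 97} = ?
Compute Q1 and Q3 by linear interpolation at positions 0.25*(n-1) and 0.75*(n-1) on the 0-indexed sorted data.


Sorted: 1, 6, 19, 55, 58, 78, 83, 97
Q1 (25th %ile) = 15.7500
Q3 (75th %ile) = 79.2500
IQR = 79.2500 - 15.7500 = 63.5000

IQR = 63.5000


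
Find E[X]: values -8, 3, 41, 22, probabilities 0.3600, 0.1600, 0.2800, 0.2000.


E[X] = -8*0.3600 + 3*0.1600 + 41*0.2800 + 22*0.2000
= -2.8800 + 0.4800 + 11.4800 + 4.4000
= 13.4800

E[X] = 13.4800


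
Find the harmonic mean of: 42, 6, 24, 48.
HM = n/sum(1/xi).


Sum of reciprocals = 1/42 + 1/6 + 1/24 + 1/48 = 0.252976
HM = 4/0.252976 = 15.8118

HM = 15.8118


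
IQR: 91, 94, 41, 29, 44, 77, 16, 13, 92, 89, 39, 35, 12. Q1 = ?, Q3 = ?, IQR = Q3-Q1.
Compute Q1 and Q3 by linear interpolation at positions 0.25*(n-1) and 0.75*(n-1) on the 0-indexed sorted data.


Sorted: 12, 13, 16, 29, 35, 39, 41, 44, 77, 89, 91, 92, 94
Q1 (25th %ile) = 29.0000
Q3 (75th %ile) = 89.0000
IQR = 89.0000 - 29.0000 = 60.0000

IQR = 60.0000


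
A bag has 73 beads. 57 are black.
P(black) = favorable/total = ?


P = 57/73 = 0.7808

P = 0.7808


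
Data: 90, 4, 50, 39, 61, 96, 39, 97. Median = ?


Sorted: 4, 39, 39, 50, 61, 90, 96, 97
n = 8 (even)
Middle values: 50 and 61
Median = (50+61)/2 = 55.5000

Median = 55.5000


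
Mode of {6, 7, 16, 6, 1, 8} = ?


Frequencies: 1:1, 6:2, 7:1, 8:1, 16:1
Max frequency = 2
Mode = 6

Mode = 6


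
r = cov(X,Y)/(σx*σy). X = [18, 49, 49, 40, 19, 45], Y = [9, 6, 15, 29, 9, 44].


Mean X = 36.6667, Mean Y = 18.6667
SD X = 13.199327, SD Y = 13.597385
Cov = 65.888889
r = 65.888889/(13.199327*13.597385) = 0.3671

r = 0.3671


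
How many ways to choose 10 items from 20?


C(20,10) = 20!/(10! × 10!)
= 2432902008176640000/(3628800 × 3628800)
= 184756

C(20,10) = 184756


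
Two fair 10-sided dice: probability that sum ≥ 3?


Total outcomes = 10×10 = 100
Favorable (sum ≥ 3): 99
P = 99/100 = 0.9900

P = 0.9900


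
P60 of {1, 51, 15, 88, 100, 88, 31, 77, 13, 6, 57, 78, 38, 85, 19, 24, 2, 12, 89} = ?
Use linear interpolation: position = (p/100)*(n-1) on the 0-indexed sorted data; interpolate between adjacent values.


Sorted: 1, 2, 6, 12, 13, 15, 19, 24, 31, 38, 51, 57, 77, 78, 85, 88, 88, 89, 100
n = 19
Index = 60/100 * 18 = 10.8000
Lower = data[10] = 51, Upper = data[11] = 57
P60 = 51 + 0.8000*(6) = 55.8000

P60 = 55.8000


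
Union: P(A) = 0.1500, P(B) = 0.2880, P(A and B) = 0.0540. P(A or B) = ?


P(A∪B) = 0.1500 + 0.2880 - 0.0540
= 0.4380 - 0.0540
= 0.3840

P(A∪B) = 0.3840


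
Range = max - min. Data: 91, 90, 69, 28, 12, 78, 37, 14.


Max = 91, Min = 12
Range = 91 - 12 = 79

Range = 79


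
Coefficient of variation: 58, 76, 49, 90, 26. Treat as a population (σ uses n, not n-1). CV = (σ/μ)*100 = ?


Mean = 59.8000
SD = 22.0762
CV = (22.0762/59.8000)*100 = 36.9168%

CV = 36.9168%


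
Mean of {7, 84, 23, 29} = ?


Sum = 7 + 84 + 23 + 29 = 143
n = 4
Mean = 143/4 = 35.7500

Mean = 35.7500


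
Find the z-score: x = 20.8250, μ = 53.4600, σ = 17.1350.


z = (20.8250 - 53.4600)/17.1350
= -32.6350/17.1350
= -1.9046

z = -1.9046


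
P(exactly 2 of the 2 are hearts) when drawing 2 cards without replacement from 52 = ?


Hypergeometric: P(X=2) = C(13,2)·C(39,0) / C(52,2)
= 78 × 1 / 1326
= 78/1326 = 0.0588

P = 0.0588


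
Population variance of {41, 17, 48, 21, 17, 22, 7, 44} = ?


Mean = 27.1250
Squared deviations: 192.5156, 102.5156, 435.7656, 37.5156, 102.5156, 26.2656, 405.0156, 284.7656
Sum = 1586.8750
Variance = 1586.8750/8 = 198.3594

Variance = 198.3594


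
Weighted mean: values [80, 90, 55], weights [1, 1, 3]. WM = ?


Numerator = 80*1 + 90*1 + 55*3 = 335
Denominator = 1 + 1 + 3 = 5
WM = 335/5 = 67.0000

WM = 67.0000


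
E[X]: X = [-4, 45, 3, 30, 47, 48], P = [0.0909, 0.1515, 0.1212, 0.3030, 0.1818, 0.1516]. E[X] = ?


E[X] = -4*0.0909 + 45*0.1515 + 3*0.1212 + 30*0.3030 + 47*0.1818 + 48*0.1516
= -0.3636 + 6.8175 + 0.3636 + 9.0900 + 8.5446 + 7.2768
= 31.7289

E[X] = 31.7289


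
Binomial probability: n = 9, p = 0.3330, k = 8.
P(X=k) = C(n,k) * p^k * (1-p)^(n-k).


C(9,8) = 9
p^8 = 0.000151
(1-p)^1 = 0.667000
P = 9 * 0.000151 * 0.667000 = 0.0009

P(X=8) = 0.0009


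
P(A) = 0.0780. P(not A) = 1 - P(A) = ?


P(not A) = 1 - 0.0780 = 0.9220

P(not A) = 0.9220


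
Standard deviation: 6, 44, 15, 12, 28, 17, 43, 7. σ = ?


Mean = 21.5000
Variance = 201.7500
SD = sqrt(201.7500) = 14.2039

SD = 14.2039


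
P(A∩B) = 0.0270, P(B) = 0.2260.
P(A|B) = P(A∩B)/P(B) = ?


P(A|B) = 0.0270/0.2260 = 0.1195

P(A|B) = 0.1195


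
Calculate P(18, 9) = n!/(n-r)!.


P(18,9) = 18!/9!
= 6402373705728000/362880
= 17643225600

P(18,9) = 17643225600


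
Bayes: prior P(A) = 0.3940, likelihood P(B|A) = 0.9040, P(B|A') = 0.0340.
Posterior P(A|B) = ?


P(B) = P(B|A)*P(A) + P(B|A')*P(A')
= 0.9040*0.3940 + 0.0340*0.6060
= 0.356176 + 0.020604 = 0.376780
P(A|B) = 0.356176/0.376780 = 0.9453

P(A|B) = 0.9453


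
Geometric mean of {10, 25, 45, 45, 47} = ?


Product = 10 × 25 × 45 × 45 × 47 = 23793750
GM = 23793750^(1/5) = 29.8739

GM = 29.8739


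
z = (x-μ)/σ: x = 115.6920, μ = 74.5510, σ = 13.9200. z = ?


z = (115.6920 - 74.5510)/13.9200
= 41.1410/13.9200
= 2.9555

z = 2.9555


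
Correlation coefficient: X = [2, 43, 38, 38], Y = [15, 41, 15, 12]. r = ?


Mean X = 30.2500, Mean Y = 20.7500
SD X = 16.437381, SD Y = 11.755318
Cov = 77.062500
r = 77.062500/(16.437381*11.755318) = 0.3988

r = 0.3988


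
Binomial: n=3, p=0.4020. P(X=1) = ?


C(3,1) = 3
p^1 = 0.402000
(1-p)^2 = 0.357604
P = 3 * 0.402000 * 0.357604 = 0.4313

P(X=1) = 0.4313


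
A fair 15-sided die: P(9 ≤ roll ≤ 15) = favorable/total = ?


Favorable outcomes (9 ≤ roll ≤ 15): 7
Total outcomes = 15
P = 7/15 = 0.4667

P = 0.4667


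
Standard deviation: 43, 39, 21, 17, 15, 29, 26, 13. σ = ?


Mean = 25.3750
Variance = 107.4844
SD = sqrt(107.4844) = 10.3675

SD = 10.3675


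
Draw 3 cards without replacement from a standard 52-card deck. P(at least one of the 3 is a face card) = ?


P(at least one) = 1 - P(none)
P(none) = (40/52) × (39/51) × (38/50) = 0.447059
P(at least one) = 1 - 0.447059 = 0.5529

P = 0.5529


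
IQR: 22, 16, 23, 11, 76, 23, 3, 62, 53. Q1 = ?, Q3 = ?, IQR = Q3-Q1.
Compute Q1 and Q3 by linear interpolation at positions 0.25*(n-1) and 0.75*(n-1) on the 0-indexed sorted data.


Sorted: 3, 11, 16, 22, 23, 23, 53, 62, 76
Q1 (25th %ile) = 16.0000
Q3 (75th %ile) = 53.0000
IQR = 53.0000 - 16.0000 = 37.0000

IQR = 37.0000


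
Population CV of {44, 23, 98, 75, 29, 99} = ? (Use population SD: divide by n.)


Mean = 61.3333
SD = 30.9982
CV = (30.9982/61.3333)*100 = 50.5406%

CV = 50.5406%


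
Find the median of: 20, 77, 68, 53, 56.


Sorted: 20, 53, 56, 68, 77
n = 5 (odd)
Middle value = 56

Median = 56


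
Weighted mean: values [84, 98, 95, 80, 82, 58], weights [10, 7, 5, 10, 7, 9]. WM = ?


Numerator = 84*10 + 98*7 + 95*5 + 80*10 + 82*7 + 58*9 = 3897
Denominator = 10 + 7 + 5 + 10 + 7 + 9 = 48
WM = 3897/48 = 81.1875

WM = 81.1875


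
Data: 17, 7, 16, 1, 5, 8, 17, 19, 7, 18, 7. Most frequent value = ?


Frequencies: 1:1, 5:1, 7:3, 8:1, 16:1, 17:2, 18:1, 19:1
Max frequency = 3
Mode = 7

Mode = 7


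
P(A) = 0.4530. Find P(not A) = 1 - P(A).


P(not A) = 1 - 0.4530 = 0.5470

P(not A) = 0.5470


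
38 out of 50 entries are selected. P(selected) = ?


P = 38/50 = 0.7600

P = 0.7600


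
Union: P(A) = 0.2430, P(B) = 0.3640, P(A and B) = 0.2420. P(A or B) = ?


P(A∪B) = 0.2430 + 0.3640 - 0.2420
= 0.6070 - 0.2420
= 0.3650

P(A∪B) = 0.3650


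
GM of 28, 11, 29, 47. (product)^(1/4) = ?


Product = 28 × 11 × 29 × 47 = 419804
GM = 419804^(1/4) = 25.4543

GM = 25.4543


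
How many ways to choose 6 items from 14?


C(14,6) = 14!/(6! × 8!)
= 87178291200/(720 × 40320)
= 3003

C(14,6) = 3003


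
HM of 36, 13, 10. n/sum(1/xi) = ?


Sum of reciprocals = 1/36 + 1/13 + 1/10 = 0.204701
HM = 3/0.204701 = 14.6555

HM = 14.6555


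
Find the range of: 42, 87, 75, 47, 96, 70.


Max = 96, Min = 42
Range = 96 - 42 = 54

Range = 54


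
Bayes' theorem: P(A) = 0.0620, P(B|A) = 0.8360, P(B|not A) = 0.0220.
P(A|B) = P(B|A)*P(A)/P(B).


P(B) = P(B|A)*P(A) + P(B|A')*P(A')
= 0.8360*0.0620 + 0.0220*0.9380
= 0.051832 + 0.020636 = 0.072468
P(A|B) = 0.051832/0.072468 = 0.7152

P(A|B) = 0.7152


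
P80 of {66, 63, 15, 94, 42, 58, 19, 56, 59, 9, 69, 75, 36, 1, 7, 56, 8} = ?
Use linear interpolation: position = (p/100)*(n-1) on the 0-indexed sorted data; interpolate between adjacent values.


Sorted: 1, 7, 8, 9, 15, 19, 36, 42, 56, 56, 58, 59, 63, 66, 69, 75, 94
n = 17
Index = 80/100 * 16 = 12.8000
Lower = data[12] = 63, Upper = data[13] = 66
P80 = 63 + 0.8000*(3) = 65.4000

P80 = 65.4000


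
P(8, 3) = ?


P(8,3) = 8!/5!
= 40320/120
= 336

P(8,3) = 336


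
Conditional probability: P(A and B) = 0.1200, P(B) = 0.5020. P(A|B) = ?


P(A|B) = 0.1200/0.5020 = 0.2390

P(A|B) = 0.2390


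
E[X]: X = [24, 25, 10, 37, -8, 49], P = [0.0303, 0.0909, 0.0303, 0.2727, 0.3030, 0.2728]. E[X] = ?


E[X] = 24*0.0303 + 25*0.0909 + 10*0.0303 + 37*0.2727 - 8*0.3030 + 49*0.2728
= 0.7272 + 2.2725 + 0.3030 + 10.0899 - 2.4240 + 13.3672
= 24.3358

E[X] = 24.3358


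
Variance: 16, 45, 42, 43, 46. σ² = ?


Mean = 38.4000
Squared deviations: 501.7600, 43.5600, 12.9600, 21.1600, 57.7600
Sum = 637.2000
Variance = 637.2000/5 = 127.4400

Variance = 127.4400


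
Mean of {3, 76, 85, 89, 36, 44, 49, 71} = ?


Sum = 3 + 76 + 85 + 89 + 36 + 44 + 49 + 71 = 453
n = 8
Mean = 453/8 = 56.6250

Mean = 56.6250


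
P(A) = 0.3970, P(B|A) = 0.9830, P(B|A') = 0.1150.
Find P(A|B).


P(B) = P(B|A)*P(A) + P(B|A')*P(A')
= 0.9830*0.3970 + 0.1150*0.6030
= 0.390251 + 0.069345 = 0.459596
P(A|B) = 0.390251/0.459596 = 0.8491

P(A|B) = 0.8491


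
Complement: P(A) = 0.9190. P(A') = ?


P(not A) = 1 - 0.9190 = 0.0810

P(not A) = 0.0810


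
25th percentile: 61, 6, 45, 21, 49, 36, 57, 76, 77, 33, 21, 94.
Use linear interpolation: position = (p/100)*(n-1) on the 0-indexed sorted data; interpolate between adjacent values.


Sorted: 6, 21, 21, 33, 36, 45, 49, 57, 61, 76, 77, 94
n = 12
Index = 25/100 * 11 = 2.7500
Lower = data[2] = 21, Upper = data[3] = 33
P25 = 21 + 0.7500*(12) = 30.0000

P25 = 30.0000


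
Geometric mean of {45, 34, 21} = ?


Product = 45 × 34 × 21 = 32130
GM = 32130^(1/3) = 31.7910

GM = 31.7910


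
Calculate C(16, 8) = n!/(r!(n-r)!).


C(16,8) = 16!/(8! × 8!)
= 20922789888000/(40320 × 40320)
= 12870

C(16,8) = 12870


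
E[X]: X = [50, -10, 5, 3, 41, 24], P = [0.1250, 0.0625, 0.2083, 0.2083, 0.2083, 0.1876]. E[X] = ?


E[X] = 50*0.1250 - 10*0.0625 + 5*0.2083 + 3*0.2083 + 41*0.2083 + 24*0.1876
= 6.2500 - 0.6250 + 1.0415 + 0.6249 + 8.5403 + 4.5024
= 20.3341

E[X] = 20.3341


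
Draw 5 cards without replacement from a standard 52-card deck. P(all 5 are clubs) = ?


P(all clubs) = (13/52) × (12/51) × (11/50) × (10/49) × (9/48)
= 0.0005

P = 0.0005


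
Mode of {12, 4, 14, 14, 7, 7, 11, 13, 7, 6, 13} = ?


Frequencies: 4:1, 6:1, 7:3, 11:1, 12:1, 13:2, 14:2
Max frequency = 3
Mode = 7

Mode = 7


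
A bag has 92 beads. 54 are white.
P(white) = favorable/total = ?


P = 54/92 = 0.5870

P = 0.5870


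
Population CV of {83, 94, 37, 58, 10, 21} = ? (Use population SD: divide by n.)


Mean = 50.5000
SD = 30.8153
CV = (30.8153/50.5000)*100 = 61.0204%

CV = 61.0204%


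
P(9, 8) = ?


P(9,8) = 9!/1!
= 362880/1
= 362880

P(9,8) = 362880


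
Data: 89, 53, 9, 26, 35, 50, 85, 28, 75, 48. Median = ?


Sorted: 9, 26, 28, 35, 48, 50, 53, 75, 85, 89
n = 10 (even)
Middle values: 48 and 50
Median = (48+50)/2 = 49.0000

Median = 49.0000


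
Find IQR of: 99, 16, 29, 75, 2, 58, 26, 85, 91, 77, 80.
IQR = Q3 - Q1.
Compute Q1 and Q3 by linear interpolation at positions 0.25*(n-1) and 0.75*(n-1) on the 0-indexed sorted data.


Sorted: 2, 16, 26, 29, 58, 75, 77, 80, 85, 91, 99
Q1 (25th %ile) = 27.5000
Q3 (75th %ile) = 82.5000
IQR = 82.5000 - 27.5000 = 55.0000

IQR = 55.0000


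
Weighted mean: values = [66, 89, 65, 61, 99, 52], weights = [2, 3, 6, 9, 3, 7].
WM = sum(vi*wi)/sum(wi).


Numerator = 66*2 + 89*3 + 65*6 + 61*9 + 99*3 + 52*7 = 1999
Denominator = 2 + 3 + 6 + 9 + 3 + 7 = 30
WM = 1999/30 = 66.6333

WM = 66.6333


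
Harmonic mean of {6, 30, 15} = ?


Sum of reciprocals = 1/6 + 1/30 + 1/15 = 0.266667
HM = 3/0.266667 = 11.2500

HM = 11.2500


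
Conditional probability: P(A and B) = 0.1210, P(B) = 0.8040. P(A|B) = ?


P(A|B) = 0.1210/0.8040 = 0.1505

P(A|B) = 0.1505


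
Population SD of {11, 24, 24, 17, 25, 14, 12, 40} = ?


Mean = 20.8750
Variance = 80.1094
SD = sqrt(80.1094) = 8.9504

SD = 8.9504


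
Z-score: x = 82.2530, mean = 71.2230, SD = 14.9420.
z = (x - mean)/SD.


z = (82.2530 - 71.2230)/14.9420
= 11.0300/14.9420
= 0.7382

z = 0.7382


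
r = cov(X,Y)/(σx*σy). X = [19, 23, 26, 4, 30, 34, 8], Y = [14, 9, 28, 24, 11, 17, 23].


Mean X = 20.5714, Mean Y = 18.0000
SD X = 10.279760, SD Y = 6.633250
Cov = -29.000000
r = -29.000000/(10.279760*6.633250) = -0.4253

r = -0.4253


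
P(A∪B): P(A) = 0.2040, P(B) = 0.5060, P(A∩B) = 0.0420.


P(A∪B) = 0.2040 + 0.5060 - 0.0420
= 0.7100 - 0.0420
= 0.6680

P(A∪B) = 0.6680


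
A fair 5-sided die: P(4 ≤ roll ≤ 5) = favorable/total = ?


Favorable outcomes (4 ≤ roll ≤ 5): 2
Total outcomes = 5
P = 2/5 = 0.4000

P = 0.4000


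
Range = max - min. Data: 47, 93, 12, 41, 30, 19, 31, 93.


Max = 93, Min = 12
Range = 93 - 12 = 81

Range = 81


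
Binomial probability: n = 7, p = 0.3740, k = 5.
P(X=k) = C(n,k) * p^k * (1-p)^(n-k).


C(7,5) = 21
p^5 = 0.007317
(1-p)^2 = 0.391876
P = 21 * 0.007317 * 0.391876 = 0.0602

P(X=5) = 0.0602


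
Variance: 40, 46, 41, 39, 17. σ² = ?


Mean = 36.6000
Squared deviations: 11.5600, 88.3600, 19.3600, 5.7600, 384.1600
Sum = 509.2000
Variance = 509.2000/5 = 101.8400

Variance = 101.8400


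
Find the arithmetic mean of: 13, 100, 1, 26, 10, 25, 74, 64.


Sum = 13 + 100 + 1 + 26 + 10 + 25 + 74 + 64 = 313
n = 8
Mean = 313/8 = 39.1250

Mean = 39.1250


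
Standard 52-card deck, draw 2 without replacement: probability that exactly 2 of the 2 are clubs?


Hypergeometric: P(X=2) = C(13,2)·C(39,0) / C(52,2)
= 78 × 1 / 1326
= 78/1326 = 0.0588

P = 0.0588


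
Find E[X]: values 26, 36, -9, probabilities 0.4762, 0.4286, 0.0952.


E[X] = 26*0.4762 + 36*0.4286 - 9*0.0952
= 12.3812 + 15.4296 - 0.8568
= 26.9540

E[X] = 26.9540


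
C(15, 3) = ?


C(15,3) = 15!/(3! × 12!)
= 1307674368000/(6 × 479001600)
= 455

C(15,3) = 455


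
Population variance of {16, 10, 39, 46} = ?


Mean = 27.7500
Squared deviations: 138.0625, 315.0625, 126.5625, 333.0625
Sum = 912.7500
Variance = 912.7500/4 = 228.1875

Variance = 228.1875


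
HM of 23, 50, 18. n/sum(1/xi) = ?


Sum of reciprocals = 1/23 + 1/50 + 1/18 = 0.119034
HM = 3/0.119034 = 25.2029

HM = 25.2029


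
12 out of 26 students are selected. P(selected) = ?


P = 12/26 = 0.4615

P = 0.4615


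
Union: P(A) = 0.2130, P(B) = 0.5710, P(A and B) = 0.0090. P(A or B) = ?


P(A∪B) = 0.2130 + 0.5710 - 0.0090
= 0.7840 - 0.0090
= 0.7750

P(A∪B) = 0.7750


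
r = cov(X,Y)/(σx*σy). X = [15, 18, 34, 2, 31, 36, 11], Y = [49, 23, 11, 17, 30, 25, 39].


Mean X = 21.0000, Mean Y = 27.7143
SD X = 11.952286, SD Y = 12.008500
Cov = -36.857143
r = -36.857143/(11.952286*12.008500) = -0.2568

r = -0.2568


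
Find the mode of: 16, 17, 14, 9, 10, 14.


Frequencies: 9:1, 10:1, 14:2, 16:1, 17:1
Max frequency = 2
Mode = 14

Mode = 14


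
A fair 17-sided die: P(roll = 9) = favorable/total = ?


Favorable outcomes (roll = 9): 1
Total outcomes = 17
P = 1/17 = 0.0588

P = 0.0588


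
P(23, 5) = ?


P(23,5) = 23!/18!
= 25852016738884976640000/6402373705728000
= 4037880

P(23,5) = 4037880


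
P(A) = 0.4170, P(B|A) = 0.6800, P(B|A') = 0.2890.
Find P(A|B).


P(B) = P(B|A)*P(A) + P(B|A')*P(A')
= 0.6800*0.4170 + 0.2890*0.5830
= 0.283560 + 0.168487 = 0.452047
P(A|B) = 0.283560/0.452047 = 0.6273

P(A|B) = 0.6273


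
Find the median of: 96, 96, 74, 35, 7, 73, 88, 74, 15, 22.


Sorted: 7, 15, 22, 35, 73, 74, 74, 88, 96, 96
n = 10 (even)
Middle values: 73 and 74
Median = (73+74)/2 = 73.5000

Median = 73.5000


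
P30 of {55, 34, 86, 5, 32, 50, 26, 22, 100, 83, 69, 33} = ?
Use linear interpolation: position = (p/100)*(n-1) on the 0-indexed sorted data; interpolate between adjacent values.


Sorted: 5, 22, 26, 32, 33, 34, 50, 55, 69, 83, 86, 100
n = 12
Index = 30/100 * 11 = 3.3000
Lower = data[3] = 32, Upper = data[4] = 33
P30 = 32 + 0.3000*(1) = 32.3000

P30 = 32.3000


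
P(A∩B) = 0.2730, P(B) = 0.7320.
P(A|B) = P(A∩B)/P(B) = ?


P(A|B) = 0.2730/0.7320 = 0.3730

P(A|B) = 0.3730


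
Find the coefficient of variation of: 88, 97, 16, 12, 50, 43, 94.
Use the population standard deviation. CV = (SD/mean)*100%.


Mean = 57.1429
SD = 33.5535
CV = (33.5535/57.1429)*100 = 58.7186%

CV = 58.7186%


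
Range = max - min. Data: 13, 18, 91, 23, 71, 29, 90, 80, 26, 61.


Max = 91, Min = 13
Range = 91 - 13 = 78

Range = 78


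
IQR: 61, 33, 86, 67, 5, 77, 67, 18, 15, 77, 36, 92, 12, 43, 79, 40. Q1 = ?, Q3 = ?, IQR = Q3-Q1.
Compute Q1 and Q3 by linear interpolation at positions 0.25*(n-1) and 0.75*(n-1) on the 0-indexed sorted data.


Sorted: 5, 12, 15, 18, 33, 36, 40, 43, 61, 67, 67, 77, 77, 79, 86, 92
Q1 (25th %ile) = 29.2500
Q3 (75th %ile) = 77.0000
IQR = 77.0000 - 29.2500 = 47.7500

IQR = 47.7500


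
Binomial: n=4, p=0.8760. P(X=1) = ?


C(4,1) = 4
p^1 = 0.876000
(1-p)^3 = 0.001907
P = 4 * 0.876000 * 0.001907 = 0.0067

P(X=1) = 0.0067


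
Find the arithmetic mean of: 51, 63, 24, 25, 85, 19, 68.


Sum = 51 + 63 + 24 + 25 + 85 + 19 + 68 = 335
n = 7
Mean = 335/7 = 47.8571

Mean = 47.8571


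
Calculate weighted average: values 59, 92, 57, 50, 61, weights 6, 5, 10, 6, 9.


Numerator = 59*6 + 92*5 + 57*10 + 50*6 + 61*9 = 2233
Denominator = 6 + 5 + 10 + 6 + 9 = 36
WM = 2233/36 = 62.0278

WM = 62.0278


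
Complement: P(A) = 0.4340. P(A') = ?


P(not A) = 1 - 0.4340 = 0.5660

P(not A) = 0.5660


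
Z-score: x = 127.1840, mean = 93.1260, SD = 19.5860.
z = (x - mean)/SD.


z = (127.1840 - 93.1260)/19.5860
= 34.0580/19.5860
= 1.7389

z = 1.7389


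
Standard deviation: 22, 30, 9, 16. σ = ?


Mean = 19.2500
Variance = 59.6875
SD = sqrt(59.6875) = 7.7258

SD = 7.7258


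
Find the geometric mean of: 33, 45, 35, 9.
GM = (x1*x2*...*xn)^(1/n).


Product = 33 × 45 × 35 × 9 = 467775
GM = 467775^(1/4) = 26.1523

GM = 26.1523


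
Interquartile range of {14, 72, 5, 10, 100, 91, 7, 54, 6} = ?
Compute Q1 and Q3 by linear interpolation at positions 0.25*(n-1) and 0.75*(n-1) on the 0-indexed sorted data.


Sorted: 5, 6, 7, 10, 14, 54, 72, 91, 100
Q1 (25th %ile) = 7.0000
Q3 (75th %ile) = 72.0000
IQR = 72.0000 - 7.0000 = 65.0000

IQR = 65.0000


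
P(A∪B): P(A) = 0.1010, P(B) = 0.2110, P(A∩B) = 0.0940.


P(A∪B) = 0.1010 + 0.2110 - 0.0940
= 0.3120 - 0.0940
= 0.2180

P(A∪B) = 0.2180


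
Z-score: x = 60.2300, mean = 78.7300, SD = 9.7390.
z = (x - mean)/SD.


z = (60.2300 - 78.7300)/9.7390
= -18.5000/9.7390
= -1.8996

z = -1.8996


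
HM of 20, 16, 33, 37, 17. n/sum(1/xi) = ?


Sum of reciprocals = 1/20 + 1/16 + 1/33 + 1/37 + 1/17 = 0.228654
HM = 5/0.228654 = 21.8671

HM = 21.8671


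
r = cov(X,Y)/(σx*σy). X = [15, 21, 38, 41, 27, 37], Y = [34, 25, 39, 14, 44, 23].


Mean X = 29.8333, Mean Y = 29.8333
SD X = 9.564111, SD Y = 10.188501
Cov = -35.027778
r = -35.027778/(9.564111*10.188501) = -0.3595

r = -0.3595


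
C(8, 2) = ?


C(8,2) = 8!/(2! × 6!)
= 40320/(2 × 720)
= 28

C(8,2) = 28


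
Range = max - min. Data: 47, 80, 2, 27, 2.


Max = 80, Min = 2
Range = 80 - 2 = 78

Range = 78


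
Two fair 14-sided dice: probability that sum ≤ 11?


Total outcomes = 14×14 = 196
Favorable (sum ≤ 11): 55
P = 55/196 = 0.2806

P = 0.2806


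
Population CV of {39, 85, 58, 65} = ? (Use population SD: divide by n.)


Mean = 61.7500
SD = 16.4526
CV = (16.4526/61.7500)*100 = 26.6439%

CV = 26.6439%


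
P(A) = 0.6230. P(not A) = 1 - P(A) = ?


P(not A) = 1 - 0.6230 = 0.3770

P(not A) = 0.3770


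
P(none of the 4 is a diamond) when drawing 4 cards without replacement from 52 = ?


P(no diamonds) = (39/52) × (38/51) × (37/50) × (36/49)
= 0.3038

P = 0.3038


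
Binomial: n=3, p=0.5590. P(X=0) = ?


C(3,0) = 1
p^0 = 1.000000
(1-p)^3 = 0.085766
P = 1 * 1.000000 * 0.085766 = 0.0858

P(X=0) = 0.0858


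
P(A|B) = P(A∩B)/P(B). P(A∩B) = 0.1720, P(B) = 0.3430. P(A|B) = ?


P(A|B) = 0.1720/0.3430 = 0.5015

P(A|B) = 0.5015


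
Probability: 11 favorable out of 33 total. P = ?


P = 11/33 = 0.3333

P = 0.3333


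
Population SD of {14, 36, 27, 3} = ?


Mean = 20.0000
Variance = 157.5000
SD = sqrt(157.5000) = 12.5499

SD = 12.5499


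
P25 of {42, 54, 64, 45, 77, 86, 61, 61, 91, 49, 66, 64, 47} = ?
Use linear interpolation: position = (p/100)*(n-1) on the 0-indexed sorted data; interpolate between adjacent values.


Sorted: 42, 45, 47, 49, 54, 61, 61, 64, 64, 66, 77, 86, 91
n = 13
Index = 25/100 * 12 = 3.0000
Lower = data[3] = 49, Upper = data[4] = 54
P25 = 49 + 0*(5) = 49.0000

P25 = 49.0000


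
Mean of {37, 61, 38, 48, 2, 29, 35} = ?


Sum = 37 + 61 + 38 + 48 + 2 + 29 + 35 = 250
n = 7
Mean = 250/7 = 35.7143

Mean = 35.7143


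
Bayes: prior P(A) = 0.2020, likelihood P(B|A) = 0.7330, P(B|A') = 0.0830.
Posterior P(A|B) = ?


P(B) = P(B|A)*P(A) + P(B|A')*P(A')
= 0.7330*0.2020 + 0.0830*0.7980
= 0.148066 + 0.066234 = 0.214300
P(A|B) = 0.148066/0.214300 = 0.6909

P(A|B) = 0.6909


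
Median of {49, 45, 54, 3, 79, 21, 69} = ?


Sorted: 3, 21, 45, 49, 54, 69, 79
n = 7 (odd)
Middle value = 49

Median = 49


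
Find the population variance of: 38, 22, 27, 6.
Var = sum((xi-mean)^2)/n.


Mean = 23.2500
Squared deviations: 217.5625, 1.5625, 14.0625, 297.5625
Sum = 530.7500
Variance = 530.7500/4 = 132.6875

Variance = 132.6875


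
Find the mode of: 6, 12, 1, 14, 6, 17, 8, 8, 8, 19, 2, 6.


Frequencies: 1:1, 2:1, 6:3, 8:3, 12:1, 14:1, 17:1, 19:1
Max frequency = 3
Mode = 6, 8

Mode = 6, 8


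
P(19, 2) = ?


P(19,2) = 19!/17!
= 121645100408832000/355687428096000
= 342

P(19,2) = 342


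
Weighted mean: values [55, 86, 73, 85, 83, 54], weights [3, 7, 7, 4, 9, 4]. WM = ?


Numerator = 55*3 + 86*7 + 73*7 + 85*4 + 83*9 + 54*4 = 2581
Denominator = 3 + 7 + 7 + 4 + 9 + 4 = 34
WM = 2581/34 = 75.9118

WM = 75.9118


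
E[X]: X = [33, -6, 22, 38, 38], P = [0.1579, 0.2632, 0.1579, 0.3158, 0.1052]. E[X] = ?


E[X] = 33*0.1579 - 6*0.2632 + 22*0.1579 + 38*0.3158 + 38*0.1052
= 5.2107 - 1.5792 + 3.4738 + 12.0004 + 3.9976
= 23.1033

E[X] = 23.1033


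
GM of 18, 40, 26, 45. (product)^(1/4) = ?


Product = 18 × 40 × 26 × 45 = 842400
GM = 842400^(1/4) = 30.2956

GM = 30.2956


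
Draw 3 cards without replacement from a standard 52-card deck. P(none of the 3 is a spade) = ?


P(no spades) = (39/52) × (38/51) × (37/50)
= 0.4135

P = 0.4135


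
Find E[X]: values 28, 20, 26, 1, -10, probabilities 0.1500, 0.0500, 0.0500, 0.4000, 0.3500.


E[X] = 28*0.1500 + 20*0.0500 + 26*0.0500 + 1*0.4000 - 10*0.3500
= 4.2000 + 1.0000 + 1.3000 + 0.4000 - 3.5000
= 3.4000

E[X] = 3.4000


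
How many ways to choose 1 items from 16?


C(16,1) = 16!/(1! × 15!)
= 20922789888000/(1 × 1307674368000)
= 16

C(16,1) = 16


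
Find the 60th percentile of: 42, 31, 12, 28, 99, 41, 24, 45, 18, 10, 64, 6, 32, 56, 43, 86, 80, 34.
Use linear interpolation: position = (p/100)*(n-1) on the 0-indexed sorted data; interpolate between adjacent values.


Sorted: 6, 10, 12, 18, 24, 28, 31, 32, 34, 41, 42, 43, 45, 56, 64, 80, 86, 99
n = 18
Index = 60/100 * 17 = 10.2000
Lower = data[10] = 42, Upper = data[11] = 43
P60 = 42 + 0.2000*(1) = 42.2000

P60 = 42.2000


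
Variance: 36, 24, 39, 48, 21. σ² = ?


Mean = 33.6000
Squared deviations: 5.7600, 92.1600, 29.1600, 207.3600, 158.7600
Sum = 493.2000
Variance = 493.2000/5 = 98.6400

Variance = 98.6400


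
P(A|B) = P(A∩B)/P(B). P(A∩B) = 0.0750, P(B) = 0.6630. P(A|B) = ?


P(A|B) = 0.0750/0.6630 = 0.1131

P(A|B) = 0.1131


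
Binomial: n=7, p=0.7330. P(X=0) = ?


C(7,0) = 1
p^0 = 1.000000
(1-p)^7 = 9.673393e-05
P = 1 * 1.000000 * 9.673393e-05 = 9.6734e-05

P(X=0) = 9.6734e-05


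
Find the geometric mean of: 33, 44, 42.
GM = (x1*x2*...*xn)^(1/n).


Product = 33 × 44 × 42 = 60984
GM = 60984^(1/3) = 39.3615

GM = 39.3615


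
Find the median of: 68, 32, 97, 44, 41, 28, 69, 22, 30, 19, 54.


Sorted: 19, 22, 28, 30, 32, 41, 44, 54, 68, 69, 97
n = 11 (odd)
Middle value = 41

Median = 41


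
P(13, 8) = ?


P(13,8) = 13!/5!
= 6227020800/120
= 51891840

P(13,8) = 51891840


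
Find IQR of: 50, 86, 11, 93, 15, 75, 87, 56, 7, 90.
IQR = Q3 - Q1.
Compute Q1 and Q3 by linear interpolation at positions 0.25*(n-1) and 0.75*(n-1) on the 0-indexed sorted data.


Sorted: 7, 11, 15, 50, 56, 75, 86, 87, 90, 93
Q1 (25th %ile) = 23.7500
Q3 (75th %ile) = 86.7500
IQR = 86.7500 - 23.7500 = 63.0000

IQR = 63.0000


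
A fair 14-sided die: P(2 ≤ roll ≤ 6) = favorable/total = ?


Favorable outcomes (2 ≤ roll ≤ 6): 5
Total outcomes = 14
P = 5/14 = 0.3571

P = 0.3571


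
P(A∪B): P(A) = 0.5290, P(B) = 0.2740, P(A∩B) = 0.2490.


P(A∪B) = 0.5290 + 0.2740 - 0.2490
= 0.8030 - 0.2490
= 0.5540

P(A∪B) = 0.5540


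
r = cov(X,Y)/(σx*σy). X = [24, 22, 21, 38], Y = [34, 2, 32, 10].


Mean X = 26.2500, Mean Y = 19.5000
SD X = 6.869316, SD Y = 13.811227
Cov = -33.875000
r = -33.875000/(6.869316*13.811227) = -0.3571

r = -0.3571


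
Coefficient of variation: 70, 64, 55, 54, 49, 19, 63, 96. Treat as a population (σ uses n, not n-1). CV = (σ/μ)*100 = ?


Mean = 58.7500
SD = 20.2222
CV = (20.2222/58.7500)*100 = 34.4208%

CV = 34.4208%


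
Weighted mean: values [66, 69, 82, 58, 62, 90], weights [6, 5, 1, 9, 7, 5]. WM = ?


Numerator = 66*6 + 69*5 + 82*1 + 58*9 + 62*7 + 90*5 = 2229
Denominator = 6 + 5 + 1 + 9 + 7 + 5 = 33
WM = 2229/33 = 67.5455

WM = 67.5455


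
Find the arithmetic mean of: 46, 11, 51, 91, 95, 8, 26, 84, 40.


Sum = 46 + 11 + 51 + 91 + 95 + 8 + 26 + 84 + 40 = 452
n = 9
Mean = 452/9 = 50.2222

Mean = 50.2222


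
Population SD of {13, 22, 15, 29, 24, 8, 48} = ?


Mean = 22.7143
Variance = 150.2041
SD = sqrt(150.2041) = 12.2558

SD = 12.2558


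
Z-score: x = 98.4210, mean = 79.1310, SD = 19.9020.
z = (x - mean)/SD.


z = (98.4210 - 79.1310)/19.9020
= 19.2900/19.9020
= 0.9692

z = 0.9692


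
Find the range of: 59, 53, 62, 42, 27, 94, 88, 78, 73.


Max = 94, Min = 27
Range = 94 - 27 = 67

Range = 67


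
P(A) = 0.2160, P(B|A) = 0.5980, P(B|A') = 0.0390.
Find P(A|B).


P(B) = P(B|A)*P(A) + P(B|A')*P(A')
= 0.5980*0.2160 + 0.0390*0.7840
= 0.129168 + 0.030576 = 0.159744
P(A|B) = 0.129168/0.159744 = 0.8086

P(A|B) = 0.8086


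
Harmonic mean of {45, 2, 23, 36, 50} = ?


Sum of reciprocals = 1/45 + 1/2 + 1/23 + 1/36 + 1/50 = 0.613478
HM = 5/0.613478 = 8.1502

HM = 8.1502


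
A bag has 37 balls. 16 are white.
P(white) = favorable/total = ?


P = 16/37 = 0.4324

P = 0.4324


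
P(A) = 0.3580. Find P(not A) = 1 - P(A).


P(not A) = 1 - 0.3580 = 0.6420

P(not A) = 0.6420


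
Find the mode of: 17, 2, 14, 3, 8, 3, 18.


Frequencies: 2:1, 3:2, 8:1, 14:1, 17:1, 18:1
Max frequency = 2
Mode = 3

Mode = 3


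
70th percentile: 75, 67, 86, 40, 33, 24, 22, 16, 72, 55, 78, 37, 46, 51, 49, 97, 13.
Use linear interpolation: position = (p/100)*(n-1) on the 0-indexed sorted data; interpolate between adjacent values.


Sorted: 13, 16, 22, 24, 33, 37, 40, 46, 49, 51, 55, 67, 72, 75, 78, 86, 97
n = 17
Index = 70/100 * 16 = 11.2000
Lower = data[11] = 67, Upper = data[12] = 72
P70 = 67 + 0.2000*(5) = 68.0000

P70 = 68.0000


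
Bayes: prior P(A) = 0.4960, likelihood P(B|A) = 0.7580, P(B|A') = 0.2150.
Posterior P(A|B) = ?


P(B) = P(B|A)*P(A) + P(B|A')*P(A')
= 0.7580*0.4960 + 0.2150*0.5040
= 0.375968 + 0.108360 = 0.484328
P(A|B) = 0.375968/0.484328 = 0.7763

P(A|B) = 0.7763


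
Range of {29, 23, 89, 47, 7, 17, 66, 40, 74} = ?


Max = 89, Min = 7
Range = 89 - 7 = 82

Range = 82


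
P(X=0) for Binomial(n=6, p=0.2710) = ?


C(6,0) = 1
p^0 = 1.000000
(1-p)^6 = 0.150095
P = 1 * 1.000000 * 0.150095 = 0.1501

P(X=0) = 0.1501


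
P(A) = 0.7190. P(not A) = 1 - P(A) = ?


P(not A) = 1 - 0.7190 = 0.2810

P(not A) = 0.2810


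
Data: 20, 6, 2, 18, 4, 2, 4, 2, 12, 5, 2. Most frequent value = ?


Frequencies: 2:4, 4:2, 5:1, 6:1, 12:1, 18:1, 20:1
Max frequency = 4
Mode = 2

Mode = 2


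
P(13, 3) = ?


P(13,3) = 13!/10!
= 6227020800/3628800
= 1716

P(13,3) = 1716


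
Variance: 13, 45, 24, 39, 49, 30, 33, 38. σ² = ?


Mean = 33.8750
Squared deviations: 435.7656, 123.7656, 97.5156, 26.2656, 228.7656, 15.0156, 0.7656, 17.0156
Sum = 944.8750
Variance = 944.8750/8 = 118.1094

Variance = 118.1094


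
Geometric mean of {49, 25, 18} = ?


Product = 49 × 25 × 18 = 22050
GM = 22050^(1/3) = 28.0416

GM = 28.0416


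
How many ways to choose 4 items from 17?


C(17,4) = 17!/(4! × 13!)
= 355687428096000/(24 × 6227020800)
= 2380

C(17,4) = 2380


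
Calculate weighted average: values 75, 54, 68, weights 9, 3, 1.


Numerator = 75*9 + 54*3 + 68*1 = 905
Denominator = 9 + 3 + 1 = 13
WM = 905/13 = 69.6154

WM = 69.6154


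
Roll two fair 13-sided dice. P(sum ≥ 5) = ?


Total outcomes = 13×13 = 169
Favorable (sum ≥ 5): 163
P = 163/169 = 0.9645

P = 0.9645


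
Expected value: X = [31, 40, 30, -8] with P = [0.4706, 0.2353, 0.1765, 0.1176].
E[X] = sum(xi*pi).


E[X] = 31*0.4706 + 40*0.2353 + 30*0.1765 - 8*0.1176
= 14.5886 + 9.4120 + 5.2950 - 0.9408
= 28.3548

E[X] = 28.3548


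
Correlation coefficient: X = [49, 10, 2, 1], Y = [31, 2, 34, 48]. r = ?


Mean X = 15.5000, Mean Y = 28.7500
SD X = 19.653244, SD Y = 16.723860
Cov = -31.875000
r = -31.875000/(19.653244*16.723860) = -0.0970

r = -0.0970


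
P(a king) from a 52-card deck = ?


4 kings in 52 cards
P = 4/52 = 0.0769

P = 0.0769


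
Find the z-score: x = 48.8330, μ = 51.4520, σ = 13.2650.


z = (48.8330 - 51.4520)/13.2650
= -2.6190/13.2650
= -0.1974

z = -0.1974


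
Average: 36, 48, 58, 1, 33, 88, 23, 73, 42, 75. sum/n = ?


Sum = 36 + 48 + 58 + 1 + 33 + 88 + 23 + 73 + 42 + 75 = 477
n = 10
Mean = 477/10 = 47.7000

Mean = 47.7000


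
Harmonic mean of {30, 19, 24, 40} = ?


Sum of reciprocals = 1/30 + 1/19 + 1/24 + 1/40 = 0.152632
HM = 4/0.152632 = 26.2069

HM = 26.2069


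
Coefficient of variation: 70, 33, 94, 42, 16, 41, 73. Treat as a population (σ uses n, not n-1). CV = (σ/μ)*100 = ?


Mean = 52.7143
SD = 25.0811
CV = (25.0811/52.7143)*100 = 47.5793%

CV = 47.5793%


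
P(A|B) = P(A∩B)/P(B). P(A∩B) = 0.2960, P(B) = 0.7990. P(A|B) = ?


P(A|B) = 0.2960/0.7990 = 0.3705

P(A|B) = 0.3705


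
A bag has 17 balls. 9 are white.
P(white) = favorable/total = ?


P = 9/17 = 0.5294

P = 0.5294


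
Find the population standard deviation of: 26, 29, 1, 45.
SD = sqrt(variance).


Mean = 25.2500
Variance = 248.1875
SD = sqrt(248.1875) = 15.7540

SD = 15.7540


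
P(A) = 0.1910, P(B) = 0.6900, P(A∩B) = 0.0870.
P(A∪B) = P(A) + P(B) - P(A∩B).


P(A∪B) = 0.1910 + 0.6900 - 0.0870
= 0.8810 - 0.0870
= 0.7940

P(A∪B) = 0.7940


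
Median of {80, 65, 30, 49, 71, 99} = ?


Sorted: 30, 49, 65, 71, 80, 99
n = 6 (even)
Middle values: 65 and 71
Median = (65+71)/2 = 68.0000

Median = 68.0000


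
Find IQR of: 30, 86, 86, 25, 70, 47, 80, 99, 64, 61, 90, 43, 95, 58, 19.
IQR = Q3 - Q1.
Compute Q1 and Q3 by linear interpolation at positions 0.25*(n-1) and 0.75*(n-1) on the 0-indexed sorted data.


Sorted: 19, 25, 30, 43, 47, 58, 61, 64, 70, 80, 86, 86, 90, 95, 99
Q1 (25th %ile) = 45.0000
Q3 (75th %ile) = 86.0000
IQR = 86.0000 - 45.0000 = 41.0000

IQR = 41.0000


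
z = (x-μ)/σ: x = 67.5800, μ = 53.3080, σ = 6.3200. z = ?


z = (67.5800 - 53.3080)/6.3200
= 14.2720/6.3200
= 2.2582

z = 2.2582


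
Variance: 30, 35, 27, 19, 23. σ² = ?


Mean = 26.8000
Squared deviations: 10.2400, 67.2400, 0.0400, 60.8400, 14.4400
Sum = 152.8000
Variance = 152.8000/5 = 30.5600

Variance = 30.5600


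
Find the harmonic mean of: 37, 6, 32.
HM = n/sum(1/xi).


Sum of reciprocals = 1/37 + 1/6 + 1/32 = 0.224944
HM = 3/0.224944 = 13.3367

HM = 13.3367


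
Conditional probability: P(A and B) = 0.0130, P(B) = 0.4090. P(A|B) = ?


P(A|B) = 0.0130/0.4090 = 0.0318

P(A|B) = 0.0318


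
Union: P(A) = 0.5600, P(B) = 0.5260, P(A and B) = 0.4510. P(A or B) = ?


P(A∪B) = 0.5600 + 0.5260 - 0.4510
= 1.0860 - 0.4510
= 0.6350

P(A∪B) = 0.6350


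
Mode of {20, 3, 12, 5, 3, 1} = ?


Frequencies: 1:1, 3:2, 5:1, 12:1, 20:1
Max frequency = 2
Mode = 3

Mode = 3


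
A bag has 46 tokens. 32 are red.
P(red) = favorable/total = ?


P = 32/46 = 0.6957

P = 0.6957


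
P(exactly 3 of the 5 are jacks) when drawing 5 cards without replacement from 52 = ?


Hypergeometric: P(X=3) = C(4,3)·C(48,2) / C(52,5)
= 4 × 1128 / 2598960
= 4512/2598960 = 0.0017

P = 0.0017


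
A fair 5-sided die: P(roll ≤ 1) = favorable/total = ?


Favorable outcomes (roll ≤ 1): 1
Total outcomes = 5
P = 1/5 = 0.2000

P = 0.2000


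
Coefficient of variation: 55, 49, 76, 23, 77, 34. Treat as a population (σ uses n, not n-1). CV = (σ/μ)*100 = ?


Mean = 52.3333
SD = 19.9304
CV = (19.9304/52.3333)*100 = 38.0836%

CV = 38.0836%


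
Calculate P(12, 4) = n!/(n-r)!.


P(12,4) = 12!/8!
= 479001600/40320
= 11880

P(12,4) = 11880


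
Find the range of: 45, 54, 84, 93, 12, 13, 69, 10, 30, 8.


Max = 93, Min = 8
Range = 93 - 8 = 85

Range = 85


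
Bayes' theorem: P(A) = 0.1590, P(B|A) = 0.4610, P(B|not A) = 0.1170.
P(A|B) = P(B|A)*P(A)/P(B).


P(B) = P(B|A)*P(A) + P(B|A')*P(A')
= 0.4610*0.1590 + 0.1170*0.8410
= 0.073299 + 0.098397 = 0.171696
P(A|B) = 0.073299/0.171696 = 0.4269

P(A|B) = 0.4269


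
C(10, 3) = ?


C(10,3) = 10!/(3! × 7!)
= 3628800/(6 × 5040)
= 120

C(10,3) = 120


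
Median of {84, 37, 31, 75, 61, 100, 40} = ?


Sorted: 31, 37, 40, 61, 75, 84, 100
n = 7 (odd)
Middle value = 61

Median = 61


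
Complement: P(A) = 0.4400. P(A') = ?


P(not A) = 1 - 0.4400 = 0.5600

P(not A) = 0.5600


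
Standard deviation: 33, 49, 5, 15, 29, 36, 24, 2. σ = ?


Mean = 24.1250
Variance = 225.1094
SD = sqrt(225.1094) = 15.0036

SD = 15.0036


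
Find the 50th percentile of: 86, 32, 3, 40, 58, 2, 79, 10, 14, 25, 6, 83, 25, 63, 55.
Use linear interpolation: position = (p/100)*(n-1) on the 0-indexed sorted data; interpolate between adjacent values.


Sorted: 2, 3, 6, 10, 14, 25, 25, 32, 40, 55, 58, 63, 79, 83, 86
n = 15
Index = 50/100 * 14 = 7.0000
Lower = data[7] = 32, Upper = data[8] = 40
P50 = 32 + 0*(8) = 32.0000

P50 = 32.0000


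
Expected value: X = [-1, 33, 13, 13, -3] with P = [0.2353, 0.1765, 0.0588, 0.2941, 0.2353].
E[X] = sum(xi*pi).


E[X] = -1*0.2353 + 33*0.1765 + 13*0.0588 + 13*0.2941 - 3*0.2353
= -0.2353 + 5.8245 + 0.7644 + 3.8233 - 0.7059
= 9.4710

E[X] = 9.4710


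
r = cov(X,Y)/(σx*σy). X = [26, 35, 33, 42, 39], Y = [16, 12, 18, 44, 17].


Mean X = 35.0000, Mean Y = 21.4000
SD X = 5.477226, SD Y = 11.482160
Cov = 39.200000
r = 39.200000/(5.477226*11.482160) = 0.6233

r = 0.6233


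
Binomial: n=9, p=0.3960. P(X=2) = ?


C(9,2) = 36
p^2 = 0.156816
(1-p)^7 = 0.029326
P = 36 * 0.156816 * 0.029326 = 0.1656

P(X=2) = 0.1656


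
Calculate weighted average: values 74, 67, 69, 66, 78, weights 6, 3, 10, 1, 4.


Numerator = 74*6 + 67*3 + 69*10 + 66*1 + 78*4 = 1713
Denominator = 6 + 3 + 10 + 1 + 4 = 24
WM = 1713/24 = 71.3750

WM = 71.3750
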